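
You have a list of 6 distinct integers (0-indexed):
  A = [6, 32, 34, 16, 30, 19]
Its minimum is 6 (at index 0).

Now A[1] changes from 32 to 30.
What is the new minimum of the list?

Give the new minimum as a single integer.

Answer: 6

Derivation:
Old min = 6 (at index 0)
Change: A[1] 32 -> 30
Changed element was NOT the old min.
  New min = min(old_min, new_val) = min(6, 30) = 6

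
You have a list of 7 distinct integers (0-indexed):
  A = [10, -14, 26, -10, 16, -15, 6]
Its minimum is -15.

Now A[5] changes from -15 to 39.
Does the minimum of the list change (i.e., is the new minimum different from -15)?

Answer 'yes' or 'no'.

Old min = -15
Change: A[5] -15 -> 39
Changed element was the min; new min must be rechecked.
New min = -14; changed? yes

Answer: yes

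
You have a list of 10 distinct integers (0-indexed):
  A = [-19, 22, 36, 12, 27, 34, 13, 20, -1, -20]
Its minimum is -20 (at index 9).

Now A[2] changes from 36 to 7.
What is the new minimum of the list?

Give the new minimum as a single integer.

Answer: -20

Derivation:
Old min = -20 (at index 9)
Change: A[2] 36 -> 7
Changed element was NOT the old min.
  New min = min(old_min, new_val) = min(-20, 7) = -20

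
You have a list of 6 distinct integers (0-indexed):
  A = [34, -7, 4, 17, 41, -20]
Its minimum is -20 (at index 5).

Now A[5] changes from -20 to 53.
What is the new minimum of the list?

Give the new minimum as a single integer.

Old min = -20 (at index 5)
Change: A[5] -20 -> 53
Changed element WAS the min. Need to check: is 53 still <= all others?
  Min of remaining elements: -7
  New min = min(53, -7) = -7

Answer: -7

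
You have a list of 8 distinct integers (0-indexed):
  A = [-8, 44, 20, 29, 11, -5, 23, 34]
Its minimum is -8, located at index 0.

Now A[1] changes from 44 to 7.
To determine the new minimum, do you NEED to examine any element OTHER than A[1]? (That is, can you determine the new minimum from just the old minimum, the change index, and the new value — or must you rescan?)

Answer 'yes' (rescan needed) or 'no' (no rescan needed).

Answer: no

Derivation:
Old min = -8 at index 0
Change at index 1: 44 -> 7
Index 1 was NOT the min. New min = min(-8, 7). No rescan of other elements needed.
Needs rescan: no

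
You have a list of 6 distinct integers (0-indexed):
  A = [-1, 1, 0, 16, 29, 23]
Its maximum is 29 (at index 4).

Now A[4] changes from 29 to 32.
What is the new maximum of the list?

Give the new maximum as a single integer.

Old max = 29 (at index 4)
Change: A[4] 29 -> 32
Changed element WAS the max -> may need rescan.
  Max of remaining elements: 23
  New max = max(32, 23) = 32

Answer: 32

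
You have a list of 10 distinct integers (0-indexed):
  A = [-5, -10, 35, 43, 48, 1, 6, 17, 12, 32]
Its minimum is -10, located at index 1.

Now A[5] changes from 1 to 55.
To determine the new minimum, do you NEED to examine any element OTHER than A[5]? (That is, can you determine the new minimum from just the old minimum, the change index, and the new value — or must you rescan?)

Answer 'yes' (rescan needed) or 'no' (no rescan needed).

Answer: no

Derivation:
Old min = -10 at index 1
Change at index 5: 1 -> 55
Index 5 was NOT the min. New min = min(-10, 55). No rescan of other elements needed.
Needs rescan: no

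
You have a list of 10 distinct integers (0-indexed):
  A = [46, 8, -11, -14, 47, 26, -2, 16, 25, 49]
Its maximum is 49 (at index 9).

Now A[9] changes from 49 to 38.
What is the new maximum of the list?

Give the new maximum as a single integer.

Old max = 49 (at index 9)
Change: A[9] 49 -> 38
Changed element WAS the max -> may need rescan.
  Max of remaining elements: 47
  New max = max(38, 47) = 47

Answer: 47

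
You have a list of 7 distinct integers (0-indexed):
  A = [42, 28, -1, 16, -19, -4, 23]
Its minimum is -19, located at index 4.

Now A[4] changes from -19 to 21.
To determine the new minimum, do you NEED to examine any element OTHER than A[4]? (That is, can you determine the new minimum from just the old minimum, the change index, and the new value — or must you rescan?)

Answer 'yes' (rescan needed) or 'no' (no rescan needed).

Old min = -19 at index 4
Change at index 4: -19 -> 21
Index 4 WAS the min and new value 21 > old min -19. Must rescan other elements to find the new min.
Needs rescan: yes

Answer: yes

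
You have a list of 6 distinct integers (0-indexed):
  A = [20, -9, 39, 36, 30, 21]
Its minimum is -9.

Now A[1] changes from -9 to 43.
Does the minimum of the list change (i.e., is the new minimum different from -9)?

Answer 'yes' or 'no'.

Answer: yes

Derivation:
Old min = -9
Change: A[1] -9 -> 43
Changed element was the min; new min must be rechecked.
New min = 20; changed? yes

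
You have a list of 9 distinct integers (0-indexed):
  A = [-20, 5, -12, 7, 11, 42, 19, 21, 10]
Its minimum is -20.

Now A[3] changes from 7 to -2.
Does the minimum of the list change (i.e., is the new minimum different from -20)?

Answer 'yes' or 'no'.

Answer: no

Derivation:
Old min = -20
Change: A[3] 7 -> -2
Changed element was NOT the min; min changes only if -2 < -20.
New min = -20; changed? no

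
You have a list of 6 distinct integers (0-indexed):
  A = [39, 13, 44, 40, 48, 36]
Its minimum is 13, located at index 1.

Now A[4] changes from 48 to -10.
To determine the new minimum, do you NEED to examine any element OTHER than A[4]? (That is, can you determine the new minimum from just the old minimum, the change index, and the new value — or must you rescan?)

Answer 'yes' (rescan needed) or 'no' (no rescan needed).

Answer: no

Derivation:
Old min = 13 at index 1
Change at index 4: 48 -> -10
Index 4 was NOT the min. New min = min(13, -10). No rescan of other elements needed.
Needs rescan: no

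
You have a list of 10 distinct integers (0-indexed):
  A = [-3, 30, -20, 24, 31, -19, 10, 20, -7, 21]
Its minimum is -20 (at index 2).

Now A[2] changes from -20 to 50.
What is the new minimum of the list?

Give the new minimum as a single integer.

Old min = -20 (at index 2)
Change: A[2] -20 -> 50
Changed element WAS the min. Need to check: is 50 still <= all others?
  Min of remaining elements: -19
  New min = min(50, -19) = -19

Answer: -19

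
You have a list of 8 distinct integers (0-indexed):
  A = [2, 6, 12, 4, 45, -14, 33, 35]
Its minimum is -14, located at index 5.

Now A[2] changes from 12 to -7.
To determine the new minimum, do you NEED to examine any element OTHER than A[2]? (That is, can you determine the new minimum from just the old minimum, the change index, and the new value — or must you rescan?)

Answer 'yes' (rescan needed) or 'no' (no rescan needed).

Old min = -14 at index 5
Change at index 2: 12 -> -7
Index 2 was NOT the min. New min = min(-14, -7). No rescan of other elements needed.
Needs rescan: no

Answer: no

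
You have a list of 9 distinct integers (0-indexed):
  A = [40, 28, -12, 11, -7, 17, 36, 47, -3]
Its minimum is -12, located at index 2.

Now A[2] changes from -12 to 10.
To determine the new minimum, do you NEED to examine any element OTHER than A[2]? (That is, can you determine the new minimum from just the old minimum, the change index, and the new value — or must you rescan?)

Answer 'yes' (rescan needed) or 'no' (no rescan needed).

Answer: yes

Derivation:
Old min = -12 at index 2
Change at index 2: -12 -> 10
Index 2 WAS the min and new value 10 > old min -12. Must rescan other elements to find the new min.
Needs rescan: yes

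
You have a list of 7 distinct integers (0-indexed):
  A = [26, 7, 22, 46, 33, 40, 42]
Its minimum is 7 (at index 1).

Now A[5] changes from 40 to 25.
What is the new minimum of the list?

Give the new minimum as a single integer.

Answer: 7

Derivation:
Old min = 7 (at index 1)
Change: A[5] 40 -> 25
Changed element was NOT the old min.
  New min = min(old_min, new_val) = min(7, 25) = 7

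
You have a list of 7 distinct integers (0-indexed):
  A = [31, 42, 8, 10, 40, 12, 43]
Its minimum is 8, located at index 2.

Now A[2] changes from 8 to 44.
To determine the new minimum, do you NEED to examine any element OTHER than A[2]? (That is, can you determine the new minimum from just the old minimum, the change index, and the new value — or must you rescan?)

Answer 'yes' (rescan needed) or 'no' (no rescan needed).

Old min = 8 at index 2
Change at index 2: 8 -> 44
Index 2 WAS the min and new value 44 > old min 8. Must rescan other elements to find the new min.
Needs rescan: yes

Answer: yes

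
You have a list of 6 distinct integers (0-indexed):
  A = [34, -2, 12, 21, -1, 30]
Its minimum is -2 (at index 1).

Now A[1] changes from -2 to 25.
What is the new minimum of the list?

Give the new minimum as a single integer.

Old min = -2 (at index 1)
Change: A[1] -2 -> 25
Changed element WAS the min. Need to check: is 25 still <= all others?
  Min of remaining elements: -1
  New min = min(25, -1) = -1

Answer: -1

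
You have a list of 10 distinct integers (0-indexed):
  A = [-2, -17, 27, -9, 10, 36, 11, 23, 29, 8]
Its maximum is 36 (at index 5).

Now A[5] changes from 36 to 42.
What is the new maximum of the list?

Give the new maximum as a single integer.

Answer: 42

Derivation:
Old max = 36 (at index 5)
Change: A[5] 36 -> 42
Changed element WAS the max -> may need rescan.
  Max of remaining elements: 29
  New max = max(42, 29) = 42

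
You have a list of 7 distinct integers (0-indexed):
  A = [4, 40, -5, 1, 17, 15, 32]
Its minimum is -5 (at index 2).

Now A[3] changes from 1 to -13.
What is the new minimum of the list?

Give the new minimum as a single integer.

Old min = -5 (at index 2)
Change: A[3] 1 -> -13
Changed element was NOT the old min.
  New min = min(old_min, new_val) = min(-5, -13) = -13

Answer: -13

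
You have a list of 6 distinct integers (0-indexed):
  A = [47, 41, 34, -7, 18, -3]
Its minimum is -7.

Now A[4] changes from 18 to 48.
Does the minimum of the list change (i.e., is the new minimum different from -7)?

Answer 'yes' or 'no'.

Answer: no

Derivation:
Old min = -7
Change: A[4] 18 -> 48
Changed element was NOT the min; min changes only if 48 < -7.
New min = -7; changed? no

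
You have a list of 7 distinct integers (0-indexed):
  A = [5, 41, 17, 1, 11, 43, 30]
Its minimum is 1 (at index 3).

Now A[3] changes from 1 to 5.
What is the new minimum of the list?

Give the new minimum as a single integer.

Answer: 5

Derivation:
Old min = 1 (at index 3)
Change: A[3] 1 -> 5
Changed element WAS the min. Need to check: is 5 still <= all others?
  Min of remaining elements: 5
  New min = min(5, 5) = 5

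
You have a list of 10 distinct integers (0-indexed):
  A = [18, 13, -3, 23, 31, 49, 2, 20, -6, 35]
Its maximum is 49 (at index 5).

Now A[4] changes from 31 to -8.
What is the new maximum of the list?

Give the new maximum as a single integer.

Answer: 49

Derivation:
Old max = 49 (at index 5)
Change: A[4] 31 -> -8
Changed element was NOT the old max.
  New max = max(old_max, new_val) = max(49, -8) = 49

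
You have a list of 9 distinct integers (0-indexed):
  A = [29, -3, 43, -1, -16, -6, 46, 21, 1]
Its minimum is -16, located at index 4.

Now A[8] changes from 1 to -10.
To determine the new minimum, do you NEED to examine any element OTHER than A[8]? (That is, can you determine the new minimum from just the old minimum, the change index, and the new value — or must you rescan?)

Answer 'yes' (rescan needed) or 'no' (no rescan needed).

Answer: no

Derivation:
Old min = -16 at index 4
Change at index 8: 1 -> -10
Index 8 was NOT the min. New min = min(-16, -10). No rescan of other elements needed.
Needs rescan: no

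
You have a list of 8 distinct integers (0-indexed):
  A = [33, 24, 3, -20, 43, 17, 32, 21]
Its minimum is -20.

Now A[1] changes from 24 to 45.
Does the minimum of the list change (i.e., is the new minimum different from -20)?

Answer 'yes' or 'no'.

Answer: no

Derivation:
Old min = -20
Change: A[1] 24 -> 45
Changed element was NOT the min; min changes only if 45 < -20.
New min = -20; changed? no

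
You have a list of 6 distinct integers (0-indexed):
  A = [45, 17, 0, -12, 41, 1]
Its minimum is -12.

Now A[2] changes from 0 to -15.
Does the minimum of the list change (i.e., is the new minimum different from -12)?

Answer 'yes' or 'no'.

Answer: yes

Derivation:
Old min = -12
Change: A[2] 0 -> -15
Changed element was NOT the min; min changes only if -15 < -12.
New min = -15; changed? yes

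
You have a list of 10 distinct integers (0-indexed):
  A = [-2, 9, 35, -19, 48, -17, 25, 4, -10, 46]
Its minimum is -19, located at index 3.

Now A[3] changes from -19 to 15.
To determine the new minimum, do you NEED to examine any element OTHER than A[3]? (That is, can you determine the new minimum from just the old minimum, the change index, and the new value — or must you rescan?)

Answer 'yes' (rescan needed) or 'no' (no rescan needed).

Old min = -19 at index 3
Change at index 3: -19 -> 15
Index 3 WAS the min and new value 15 > old min -19. Must rescan other elements to find the new min.
Needs rescan: yes

Answer: yes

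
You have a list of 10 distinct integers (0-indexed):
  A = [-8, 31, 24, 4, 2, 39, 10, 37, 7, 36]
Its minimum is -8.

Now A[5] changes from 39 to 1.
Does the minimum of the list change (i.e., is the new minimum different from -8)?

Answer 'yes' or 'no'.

Answer: no

Derivation:
Old min = -8
Change: A[5] 39 -> 1
Changed element was NOT the min; min changes only if 1 < -8.
New min = -8; changed? no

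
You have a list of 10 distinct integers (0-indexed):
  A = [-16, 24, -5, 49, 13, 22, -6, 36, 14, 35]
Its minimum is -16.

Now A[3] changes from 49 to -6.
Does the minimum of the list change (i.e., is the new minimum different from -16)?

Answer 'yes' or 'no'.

Old min = -16
Change: A[3] 49 -> -6
Changed element was NOT the min; min changes only if -6 < -16.
New min = -16; changed? no

Answer: no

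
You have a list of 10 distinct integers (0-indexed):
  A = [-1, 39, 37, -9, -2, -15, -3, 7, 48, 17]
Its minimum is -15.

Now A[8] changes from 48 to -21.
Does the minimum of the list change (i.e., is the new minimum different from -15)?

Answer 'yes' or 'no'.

Answer: yes

Derivation:
Old min = -15
Change: A[8] 48 -> -21
Changed element was NOT the min; min changes only if -21 < -15.
New min = -21; changed? yes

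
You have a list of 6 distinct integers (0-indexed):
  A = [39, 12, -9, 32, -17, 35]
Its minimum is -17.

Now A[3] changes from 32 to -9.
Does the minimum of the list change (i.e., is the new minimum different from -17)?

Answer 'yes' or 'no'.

Answer: no

Derivation:
Old min = -17
Change: A[3] 32 -> -9
Changed element was NOT the min; min changes only if -9 < -17.
New min = -17; changed? no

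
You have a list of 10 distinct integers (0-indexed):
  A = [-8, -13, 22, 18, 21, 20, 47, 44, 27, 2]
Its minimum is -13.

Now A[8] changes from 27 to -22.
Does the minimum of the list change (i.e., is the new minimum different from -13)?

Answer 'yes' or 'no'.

Answer: yes

Derivation:
Old min = -13
Change: A[8] 27 -> -22
Changed element was NOT the min; min changes only if -22 < -13.
New min = -22; changed? yes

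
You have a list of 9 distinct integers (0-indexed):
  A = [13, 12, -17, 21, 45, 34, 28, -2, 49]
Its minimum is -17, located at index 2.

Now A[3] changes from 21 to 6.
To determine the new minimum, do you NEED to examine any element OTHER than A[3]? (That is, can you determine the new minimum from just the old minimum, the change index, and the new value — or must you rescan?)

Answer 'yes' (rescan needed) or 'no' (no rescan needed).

Old min = -17 at index 2
Change at index 3: 21 -> 6
Index 3 was NOT the min. New min = min(-17, 6). No rescan of other elements needed.
Needs rescan: no

Answer: no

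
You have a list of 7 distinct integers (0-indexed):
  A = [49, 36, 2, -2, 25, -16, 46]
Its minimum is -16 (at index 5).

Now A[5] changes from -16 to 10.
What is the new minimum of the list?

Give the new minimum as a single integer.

Answer: -2

Derivation:
Old min = -16 (at index 5)
Change: A[5] -16 -> 10
Changed element WAS the min. Need to check: is 10 still <= all others?
  Min of remaining elements: -2
  New min = min(10, -2) = -2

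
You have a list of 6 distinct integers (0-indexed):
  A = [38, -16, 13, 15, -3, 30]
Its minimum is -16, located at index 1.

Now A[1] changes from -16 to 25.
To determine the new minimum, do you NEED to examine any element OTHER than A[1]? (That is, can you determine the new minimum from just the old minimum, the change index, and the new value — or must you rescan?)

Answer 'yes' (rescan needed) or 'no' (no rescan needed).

Old min = -16 at index 1
Change at index 1: -16 -> 25
Index 1 WAS the min and new value 25 > old min -16. Must rescan other elements to find the new min.
Needs rescan: yes

Answer: yes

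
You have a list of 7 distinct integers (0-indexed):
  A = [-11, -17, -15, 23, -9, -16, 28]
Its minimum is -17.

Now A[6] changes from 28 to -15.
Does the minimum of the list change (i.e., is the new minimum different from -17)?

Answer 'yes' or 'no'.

Answer: no

Derivation:
Old min = -17
Change: A[6] 28 -> -15
Changed element was NOT the min; min changes only if -15 < -17.
New min = -17; changed? no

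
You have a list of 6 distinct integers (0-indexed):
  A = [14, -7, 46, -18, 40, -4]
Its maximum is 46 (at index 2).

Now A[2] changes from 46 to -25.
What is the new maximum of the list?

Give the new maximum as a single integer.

Answer: 40

Derivation:
Old max = 46 (at index 2)
Change: A[2] 46 -> -25
Changed element WAS the max -> may need rescan.
  Max of remaining elements: 40
  New max = max(-25, 40) = 40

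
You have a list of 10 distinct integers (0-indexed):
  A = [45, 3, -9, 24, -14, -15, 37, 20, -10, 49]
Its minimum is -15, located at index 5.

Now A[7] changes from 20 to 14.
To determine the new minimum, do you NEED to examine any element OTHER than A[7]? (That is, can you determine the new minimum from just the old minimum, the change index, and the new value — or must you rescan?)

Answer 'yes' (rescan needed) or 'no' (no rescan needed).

Old min = -15 at index 5
Change at index 7: 20 -> 14
Index 7 was NOT the min. New min = min(-15, 14). No rescan of other elements needed.
Needs rescan: no

Answer: no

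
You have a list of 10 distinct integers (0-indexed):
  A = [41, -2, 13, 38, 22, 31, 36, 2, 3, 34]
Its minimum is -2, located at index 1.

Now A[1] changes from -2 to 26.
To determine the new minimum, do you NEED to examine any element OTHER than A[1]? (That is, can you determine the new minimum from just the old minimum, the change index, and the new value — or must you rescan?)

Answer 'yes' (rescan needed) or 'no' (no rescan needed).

Answer: yes

Derivation:
Old min = -2 at index 1
Change at index 1: -2 -> 26
Index 1 WAS the min and new value 26 > old min -2. Must rescan other elements to find the new min.
Needs rescan: yes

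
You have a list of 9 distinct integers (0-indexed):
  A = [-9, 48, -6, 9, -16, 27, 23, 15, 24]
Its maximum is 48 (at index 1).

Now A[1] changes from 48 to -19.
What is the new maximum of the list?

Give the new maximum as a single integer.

Old max = 48 (at index 1)
Change: A[1] 48 -> -19
Changed element WAS the max -> may need rescan.
  Max of remaining elements: 27
  New max = max(-19, 27) = 27

Answer: 27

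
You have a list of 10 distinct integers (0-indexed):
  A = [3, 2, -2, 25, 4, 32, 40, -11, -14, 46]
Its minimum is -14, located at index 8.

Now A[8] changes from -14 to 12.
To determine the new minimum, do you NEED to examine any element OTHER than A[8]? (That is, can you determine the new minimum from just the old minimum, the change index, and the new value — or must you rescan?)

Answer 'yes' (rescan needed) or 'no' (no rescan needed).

Answer: yes

Derivation:
Old min = -14 at index 8
Change at index 8: -14 -> 12
Index 8 WAS the min and new value 12 > old min -14. Must rescan other elements to find the new min.
Needs rescan: yes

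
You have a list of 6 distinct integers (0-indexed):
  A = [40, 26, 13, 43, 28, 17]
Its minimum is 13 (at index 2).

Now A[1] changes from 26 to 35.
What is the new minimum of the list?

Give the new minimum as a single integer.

Answer: 13

Derivation:
Old min = 13 (at index 2)
Change: A[1] 26 -> 35
Changed element was NOT the old min.
  New min = min(old_min, new_val) = min(13, 35) = 13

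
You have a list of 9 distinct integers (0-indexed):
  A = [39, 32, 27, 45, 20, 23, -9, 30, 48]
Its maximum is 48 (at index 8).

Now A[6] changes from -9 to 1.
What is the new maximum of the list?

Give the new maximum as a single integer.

Answer: 48

Derivation:
Old max = 48 (at index 8)
Change: A[6] -9 -> 1
Changed element was NOT the old max.
  New max = max(old_max, new_val) = max(48, 1) = 48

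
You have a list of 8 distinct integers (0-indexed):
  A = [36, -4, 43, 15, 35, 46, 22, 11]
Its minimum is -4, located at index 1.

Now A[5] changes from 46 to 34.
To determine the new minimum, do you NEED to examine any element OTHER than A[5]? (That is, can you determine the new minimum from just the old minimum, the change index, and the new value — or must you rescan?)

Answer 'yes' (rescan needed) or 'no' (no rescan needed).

Old min = -4 at index 1
Change at index 5: 46 -> 34
Index 5 was NOT the min. New min = min(-4, 34). No rescan of other elements needed.
Needs rescan: no

Answer: no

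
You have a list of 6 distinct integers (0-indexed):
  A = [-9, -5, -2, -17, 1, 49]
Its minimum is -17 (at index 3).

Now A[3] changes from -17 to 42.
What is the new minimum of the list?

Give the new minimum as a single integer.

Answer: -9

Derivation:
Old min = -17 (at index 3)
Change: A[3] -17 -> 42
Changed element WAS the min. Need to check: is 42 still <= all others?
  Min of remaining elements: -9
  New min = min(42, -9) = -9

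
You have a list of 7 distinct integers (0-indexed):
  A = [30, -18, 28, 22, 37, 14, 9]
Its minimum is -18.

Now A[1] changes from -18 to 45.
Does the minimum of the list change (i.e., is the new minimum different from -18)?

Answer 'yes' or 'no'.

Answer: yes

Derivation:
Old min = -18
Change: A[1] -18 -> 45
Changed element was the min; new min must be rechecked.
New min = 9; changed? yes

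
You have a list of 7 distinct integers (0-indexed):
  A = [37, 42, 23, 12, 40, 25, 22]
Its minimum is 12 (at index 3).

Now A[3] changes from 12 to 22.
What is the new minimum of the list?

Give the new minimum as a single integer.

Answer: 22

Derivation:
Old min = 12 (at index 3)
Change: A[3] 12 -> 22
Changed element WAS the min. Need to check: is 22 still <= all others?
  Min of remaining elements: 22
  New min = min(22, 22) = 22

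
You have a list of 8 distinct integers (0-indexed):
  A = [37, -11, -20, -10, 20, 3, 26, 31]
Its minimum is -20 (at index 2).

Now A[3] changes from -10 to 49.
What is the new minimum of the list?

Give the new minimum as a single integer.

Old min = -20 (at index 2)
Change: A[3] -10 -> 49
Changed element was NOT the old min.
  New min = min(old_min, new_val) = min(-20, 49) = -20

Answer: -20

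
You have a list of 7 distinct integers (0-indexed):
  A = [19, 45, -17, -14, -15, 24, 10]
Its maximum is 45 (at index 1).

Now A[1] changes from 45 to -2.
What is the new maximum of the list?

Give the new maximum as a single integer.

Old max = 45 (at index 1)
Change: A[1] 45 -> -2
Changed element WAS the max -> may need rescan.
  Max of remaining elements: 24
  New max = max(-2, 24) = 24

Answer: 24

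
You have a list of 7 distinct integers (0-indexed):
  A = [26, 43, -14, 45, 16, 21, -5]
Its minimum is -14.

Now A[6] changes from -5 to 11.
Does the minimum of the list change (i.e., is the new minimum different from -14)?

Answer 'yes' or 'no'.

Old min = -14
Change: A[6] -5 -> 11
Changed element was NOT the min; min changes only if 11 < -14.
New min = -14; changed? no

Answer: no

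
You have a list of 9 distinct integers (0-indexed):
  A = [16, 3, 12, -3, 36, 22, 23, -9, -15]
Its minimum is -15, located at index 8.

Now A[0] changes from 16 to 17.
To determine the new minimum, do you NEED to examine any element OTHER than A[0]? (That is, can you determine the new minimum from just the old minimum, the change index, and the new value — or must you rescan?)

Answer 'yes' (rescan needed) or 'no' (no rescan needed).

Old min = -15 at index 8
Change at index 0: 16 -> 17
Index 0 was NOT the min. New min = min(-15, 17). No rescan of other elements needed.
Needs rescan: no

Answer: no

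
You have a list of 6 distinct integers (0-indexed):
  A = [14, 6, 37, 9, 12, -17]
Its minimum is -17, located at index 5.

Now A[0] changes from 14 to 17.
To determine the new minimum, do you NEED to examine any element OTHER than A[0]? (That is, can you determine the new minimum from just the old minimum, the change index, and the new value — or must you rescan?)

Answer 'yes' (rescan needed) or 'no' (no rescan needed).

Answer: no

Derivation:
Old min = -17 at index 5
Change at index 0: 14 -> 17
Index 0 was NOT the min. New min = min(-17, 17). No rescan of other elements needed.
Needs rescan: no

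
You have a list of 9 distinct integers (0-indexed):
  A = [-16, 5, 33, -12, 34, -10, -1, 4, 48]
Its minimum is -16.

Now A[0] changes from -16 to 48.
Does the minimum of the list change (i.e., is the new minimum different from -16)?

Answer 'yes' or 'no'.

Answer: yes

Derivation:
Old min = -16
Change: A[0] -16 -> 48
Changed element was the min; new min must be rechecked.
New min = -12; changed? yes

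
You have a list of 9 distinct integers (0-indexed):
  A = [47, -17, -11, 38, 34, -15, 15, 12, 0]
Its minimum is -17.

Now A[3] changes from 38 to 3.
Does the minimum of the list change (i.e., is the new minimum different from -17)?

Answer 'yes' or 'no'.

Answer: no

Derivation:
Old min = -17
Change: A[3] 38 -> 3
Changed element was NOT the min; min changes only if 3 < -17.
New min = -17; changed? no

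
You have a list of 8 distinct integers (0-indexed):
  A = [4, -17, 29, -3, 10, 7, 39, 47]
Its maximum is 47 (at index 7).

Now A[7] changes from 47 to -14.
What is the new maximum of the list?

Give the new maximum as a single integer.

Old max = 47 (at index 7)
Change: A[7] 47 -> -14
Changed element WAS the max -> may need rescan.
  Max of remaining elements: 39
  New max = max(-14, 39) = 39

Answer: 39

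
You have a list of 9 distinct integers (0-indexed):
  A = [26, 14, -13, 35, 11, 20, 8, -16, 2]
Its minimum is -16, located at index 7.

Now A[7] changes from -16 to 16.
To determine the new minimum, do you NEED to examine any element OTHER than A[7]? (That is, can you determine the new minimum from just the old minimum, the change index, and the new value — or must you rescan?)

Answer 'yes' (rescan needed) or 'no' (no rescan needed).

Old min = -16 at index 7
Change at index 7: -16 -> 16
Index 7 WAS the min and new value 16 > old min -16. Must rescan other elements to find the new min.
Needs rescan: yes

Answer: yes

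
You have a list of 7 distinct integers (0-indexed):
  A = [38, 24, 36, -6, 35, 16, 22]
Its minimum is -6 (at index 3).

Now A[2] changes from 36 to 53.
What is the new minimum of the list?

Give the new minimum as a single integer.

Answer: -6

Derivation:
Old min = -6 (at index 3)
Change: A[2] 36 -> 53
Changed element was NOT the old min.
  New min = min(old_min, new_val) = min(-6, 53) = -6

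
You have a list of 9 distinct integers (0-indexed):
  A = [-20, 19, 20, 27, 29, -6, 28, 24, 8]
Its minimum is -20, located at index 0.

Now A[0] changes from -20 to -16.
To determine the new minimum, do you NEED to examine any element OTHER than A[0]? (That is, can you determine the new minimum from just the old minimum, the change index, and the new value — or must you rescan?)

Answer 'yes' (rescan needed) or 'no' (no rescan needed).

Old min = -20 at index 0
Change at index 0: -20 -> -16
Index 0 WAS the min and new value -16 > old min -20. Must rescan other elements to find the new min.
Needs rescan: yes

Answer: yes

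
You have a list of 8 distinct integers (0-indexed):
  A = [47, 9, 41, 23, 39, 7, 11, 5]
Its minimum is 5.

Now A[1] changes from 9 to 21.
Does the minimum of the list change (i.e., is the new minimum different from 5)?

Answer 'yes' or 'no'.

Answer: no

Derivation:
Old min = 5
Change: A[1] 9 -> 21
Changed element was NOT the min; min changes only if 21 < 5.
New min = 5; changed? no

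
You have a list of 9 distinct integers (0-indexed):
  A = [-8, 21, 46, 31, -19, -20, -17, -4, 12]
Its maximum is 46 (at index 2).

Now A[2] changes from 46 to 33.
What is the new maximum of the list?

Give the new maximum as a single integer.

Answer: 33

Derivation:
Old max = 46 (at index 2)
Change: A[2] 46 -> 33
Changed element WAS the max -> may need rescan.
  Max of remaining elements: 31
  New max = max(33, 31) = 33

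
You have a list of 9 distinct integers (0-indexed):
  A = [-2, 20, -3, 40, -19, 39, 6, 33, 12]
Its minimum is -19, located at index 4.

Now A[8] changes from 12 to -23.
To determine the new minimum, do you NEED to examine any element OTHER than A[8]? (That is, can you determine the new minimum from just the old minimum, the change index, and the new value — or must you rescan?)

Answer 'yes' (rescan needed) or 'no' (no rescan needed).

Answer: no

Derivation:
Old min = -19 at index 4
Change at index 8: 12 -> -23
Index 8 was NOT the min. New min = min(-19, -23). No rescan of other elements needed.
Needs rescan: no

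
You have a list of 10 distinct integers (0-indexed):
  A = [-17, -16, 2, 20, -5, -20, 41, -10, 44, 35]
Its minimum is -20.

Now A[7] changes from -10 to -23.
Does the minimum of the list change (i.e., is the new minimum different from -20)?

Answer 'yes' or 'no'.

Old min = -20
Change: A[7] -10 -> -23
Changed element was NOT the min; min changes only if -23 < -20.
New min = -23; changed? yes

Answer: yes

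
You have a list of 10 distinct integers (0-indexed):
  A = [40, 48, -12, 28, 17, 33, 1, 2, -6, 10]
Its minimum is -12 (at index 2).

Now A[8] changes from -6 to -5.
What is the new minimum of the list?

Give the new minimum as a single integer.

Answer: -12

Derivation:
Old min = -12 (at index 2)
Change: A[8] -6 -> -5
Changed element was NOT the old min.
  New min = min(old_min, new_val) = min(-12, -5) = -12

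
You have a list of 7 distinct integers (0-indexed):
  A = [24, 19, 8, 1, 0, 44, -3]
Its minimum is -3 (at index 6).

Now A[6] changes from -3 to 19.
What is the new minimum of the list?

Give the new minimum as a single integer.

Old min = -3 (at index 6)
Change: A[6] -3 -> 19
Changed element WAS the min. Need to check: is 19 still <= all others?
  Min of remaining elements: 0
  New min = min(19, 0) = 0

Answer: 0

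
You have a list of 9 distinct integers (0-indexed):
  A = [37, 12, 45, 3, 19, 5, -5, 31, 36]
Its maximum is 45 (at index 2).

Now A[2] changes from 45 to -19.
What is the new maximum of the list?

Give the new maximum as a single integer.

Answer: 37

Derivation:
Old max = 45 (at index 2)
Change: A[2] 45 -> -19
Changed element WAS the max -> may need rescan.
  Max of remaining elements: 37
  New max = max(-19, 37) = 37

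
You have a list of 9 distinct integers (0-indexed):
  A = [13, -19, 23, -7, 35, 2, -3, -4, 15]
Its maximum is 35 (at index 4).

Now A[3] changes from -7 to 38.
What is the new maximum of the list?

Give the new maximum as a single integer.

Old max = 35 (at index 4)
Change: A[3] -7 -> 38
Changed element was NOT the old max.
  New max = max(old_max, new_val) = max(35, 38) = 38

Answer: 38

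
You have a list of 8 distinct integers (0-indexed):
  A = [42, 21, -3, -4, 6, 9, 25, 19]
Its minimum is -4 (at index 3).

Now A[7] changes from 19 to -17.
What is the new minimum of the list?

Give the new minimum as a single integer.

Old min = -4 (at index 3)
Change: A[7] 19 -> -17
Changed element was NOT the old min.
  New min = min(old_min, new_val) = min(-4, -17) = -17

Answer: -17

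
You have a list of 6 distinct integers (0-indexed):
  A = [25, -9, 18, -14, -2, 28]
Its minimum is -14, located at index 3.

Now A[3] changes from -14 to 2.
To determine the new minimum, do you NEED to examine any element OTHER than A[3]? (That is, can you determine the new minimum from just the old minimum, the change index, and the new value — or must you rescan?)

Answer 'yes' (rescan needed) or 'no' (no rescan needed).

Old min = -14 at index 3
Change at index 3: -14 -> 2
Index 3 WAS the min and new value 2 > old min -14. Must rescan other elements to find the new min.
Needs rescan: yes

Answer: yes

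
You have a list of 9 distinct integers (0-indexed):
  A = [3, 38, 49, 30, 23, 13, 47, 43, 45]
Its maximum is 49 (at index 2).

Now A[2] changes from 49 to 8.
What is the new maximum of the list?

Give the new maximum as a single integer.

Old max = 49 (at index 2)
Change: A[2] 49 -> 8
Changed element WAS the max -> may need rescan.
  Max of remaining elements: 47
  New max = max(8, 47) = 47

Answer: 47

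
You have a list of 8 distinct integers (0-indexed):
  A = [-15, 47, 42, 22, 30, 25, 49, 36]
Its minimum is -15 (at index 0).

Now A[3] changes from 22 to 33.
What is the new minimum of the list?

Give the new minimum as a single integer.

Answer: -15

Derivation:
Old min = -15 (at index 0)
Change: A[3] 22 -> 33
Changed element was NOT the old min.
  New min = min(old_min, new_val) = min(-15, 33) = -15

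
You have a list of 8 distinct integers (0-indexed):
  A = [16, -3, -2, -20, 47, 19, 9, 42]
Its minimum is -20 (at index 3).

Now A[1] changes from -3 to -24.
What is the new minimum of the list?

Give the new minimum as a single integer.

Old min = -20 (at index 3)
Change: A[1] -3 -> -24
Changed element was NOT the old min.
  New min = min(old_min, new_val) = min(-20, -24) = -24

Answer: -24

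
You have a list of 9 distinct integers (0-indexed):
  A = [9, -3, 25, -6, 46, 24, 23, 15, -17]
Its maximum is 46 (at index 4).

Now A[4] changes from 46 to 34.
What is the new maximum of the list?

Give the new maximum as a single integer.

Answer: 34

Derivation:
Old max = 46 (at index 4)
Change: A[4] 46 -> 34
Changed element WAS the max -> may need rescan.
  Max of remaining elements: 25
  New max = max(34, 25) = 34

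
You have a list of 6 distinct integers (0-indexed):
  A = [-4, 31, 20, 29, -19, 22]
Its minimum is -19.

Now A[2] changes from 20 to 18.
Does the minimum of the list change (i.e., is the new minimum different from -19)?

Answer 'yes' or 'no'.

Old min = -19
Change: A[2] 20 -> 18
Changed element was NOT the min; min changes only if 18 < -19.
New min = -19; changed? no

Answer: no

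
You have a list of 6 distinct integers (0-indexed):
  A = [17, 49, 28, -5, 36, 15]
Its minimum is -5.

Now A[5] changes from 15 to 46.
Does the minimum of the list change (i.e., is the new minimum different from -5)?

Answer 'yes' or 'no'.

Old min = -5
Change: A[5] 15 -> 46
Changed element was NOT the min; min changes only if 46 < -5.
New min = -5; changed? no

Answer: no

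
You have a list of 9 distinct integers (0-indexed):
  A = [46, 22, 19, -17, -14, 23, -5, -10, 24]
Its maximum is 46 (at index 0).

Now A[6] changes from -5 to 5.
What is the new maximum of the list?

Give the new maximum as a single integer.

Answer: 46

Derivation:
Old max = 46 (at index 0)
Change: A[6] -5 -> 5
Changed element was NOT the old max.
  New max = max(old_max, new_val) = max(46, 5) = 46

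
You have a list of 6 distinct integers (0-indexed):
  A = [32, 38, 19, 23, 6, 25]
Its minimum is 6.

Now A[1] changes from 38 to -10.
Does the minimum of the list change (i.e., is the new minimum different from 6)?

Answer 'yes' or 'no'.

Answer: yes

Derivation:
Old min = 6
Change: A[1] 38 -> -10
Changed element was NOT the min; min changes only if -10 < 6.
New min = -10; changed? yes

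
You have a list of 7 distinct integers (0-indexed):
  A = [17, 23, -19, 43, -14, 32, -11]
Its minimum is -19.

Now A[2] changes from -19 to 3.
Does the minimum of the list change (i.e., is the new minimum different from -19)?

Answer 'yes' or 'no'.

Answer: yes

Derivation:
Old min = -19
Change: A[2] -19 -> 3
Changed element was the min; new min must be rechecked.
New min = -14; changed? yes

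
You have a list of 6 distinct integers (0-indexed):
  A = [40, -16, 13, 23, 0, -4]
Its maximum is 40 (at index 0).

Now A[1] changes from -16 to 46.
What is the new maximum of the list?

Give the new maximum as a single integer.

Old max = 40 (at index 0)
Change: A[1] -16 -> 46
Changed element was NOT the old max.
  New max = max(old_max, new_val) = max(40, 46) = 46

Answer: 46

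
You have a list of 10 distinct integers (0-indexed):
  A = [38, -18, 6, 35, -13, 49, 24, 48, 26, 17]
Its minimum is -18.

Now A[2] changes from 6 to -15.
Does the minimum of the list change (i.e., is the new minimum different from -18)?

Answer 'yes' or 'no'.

Answer: no

Derivation:
Old min = -18
Change: A[2] 6 -> -15
Changed element was NOT the min; min changes only if -15 < -18.
New min = -18; changed? no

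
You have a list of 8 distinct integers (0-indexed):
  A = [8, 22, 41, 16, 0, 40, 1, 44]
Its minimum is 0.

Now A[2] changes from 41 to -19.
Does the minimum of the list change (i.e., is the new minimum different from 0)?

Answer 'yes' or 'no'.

Answer: yes

Derivation:
Old min = 0
Change: A[2] 41 -> -19
Changed element was NOT the min; min changes only if -19 < 0.
New min = -19; changed? yes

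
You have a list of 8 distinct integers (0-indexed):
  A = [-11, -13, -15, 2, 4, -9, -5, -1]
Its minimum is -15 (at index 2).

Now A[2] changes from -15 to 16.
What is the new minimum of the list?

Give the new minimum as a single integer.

Answer: -13

Derivation:
Old min = -15 (at index 2)
Change: A[2] -15 -> 16
Changed element WAS the min. Need to check: is 16 still <= all others?
  Min of remaining elements: -13
  New min = min(16, -13) = -13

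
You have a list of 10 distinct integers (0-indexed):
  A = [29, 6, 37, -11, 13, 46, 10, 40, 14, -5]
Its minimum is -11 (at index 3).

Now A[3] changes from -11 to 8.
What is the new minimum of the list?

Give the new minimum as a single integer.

Answer: -5

Derivation:
Old min = -11 (at index 3)
Change: A[3] -11 -> 8
Changed element WAS the min. Need to check: is 8 still <= all others?
  Min of remaining elements: -5
  New min = min(8, -5) = -5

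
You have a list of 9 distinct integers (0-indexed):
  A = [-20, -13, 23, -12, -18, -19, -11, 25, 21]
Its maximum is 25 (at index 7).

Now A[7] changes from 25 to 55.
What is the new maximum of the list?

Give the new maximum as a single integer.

Old max = 25 (at index 7)
Change: A[7] 25 -> 55
Changed element WAS the max -> may need rescan.
  Max of remaining elements: 23
  New max = max(55, 23) = 55

Answer: 55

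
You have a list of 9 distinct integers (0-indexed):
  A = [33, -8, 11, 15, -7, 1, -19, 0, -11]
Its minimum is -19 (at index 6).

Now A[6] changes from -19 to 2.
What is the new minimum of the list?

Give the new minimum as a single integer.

Old min = -19 (at index 6)
Change: A[6] -19 -> 2
Changed element WAS the min. Need to check: is 2 still <= all others?
  Min of remaining elements: -11
  New min = min(2, -11) = -11

Answer: -11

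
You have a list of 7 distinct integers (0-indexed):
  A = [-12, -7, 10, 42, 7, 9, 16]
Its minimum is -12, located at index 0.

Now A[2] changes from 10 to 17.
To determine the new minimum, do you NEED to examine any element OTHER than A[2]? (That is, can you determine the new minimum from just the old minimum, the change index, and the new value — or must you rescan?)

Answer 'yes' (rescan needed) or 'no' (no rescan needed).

Answer: no

Derivation:
Old min = -12 at index 0
Change at index 2: 10 -> 17
Index 2 was NOT the min. New min = min(-12, 17). No rescan of other elements needed.
Needs rescan: no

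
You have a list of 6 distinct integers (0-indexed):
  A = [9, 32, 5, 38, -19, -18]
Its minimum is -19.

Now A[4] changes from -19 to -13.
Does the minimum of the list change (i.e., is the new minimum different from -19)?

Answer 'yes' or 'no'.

Answer: yes

Derivation:
Old min = -19
Change: A[4] -19 -> -13
Changed element was the min; new min must be rechecked.
New min = -18; changed? yes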